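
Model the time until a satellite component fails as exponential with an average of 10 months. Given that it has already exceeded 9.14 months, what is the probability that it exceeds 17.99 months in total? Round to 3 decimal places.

The rate is λ = 1/10 = 0.1 per month.
By the memoryless property, P(X > 9.14+8.85 | X > 9.14) = P(X > 8.85).
P(X > 8.85) = e^(−0.885) ≈ 0.413.

0.413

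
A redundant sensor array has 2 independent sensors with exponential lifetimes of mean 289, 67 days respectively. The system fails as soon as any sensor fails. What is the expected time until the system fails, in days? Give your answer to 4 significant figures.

54.39

The first failure time is exponential with rate Σλ_i = 1/289 + 1/67 = 0.0183856 per day.
E[min] = 1/Σλ = 1/0.0183856 = 54.3904 days.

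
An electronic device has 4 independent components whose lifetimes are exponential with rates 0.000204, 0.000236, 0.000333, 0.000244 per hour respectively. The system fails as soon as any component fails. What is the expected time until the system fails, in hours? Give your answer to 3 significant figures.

The time to first failure is exponential with rate Σλ = 0.000204 + 0.000236 + 0.000333 + 0.000244 = 0.001017.
E[min] = 1/Σλ = 1/0.001017 = 983.284 hours.

983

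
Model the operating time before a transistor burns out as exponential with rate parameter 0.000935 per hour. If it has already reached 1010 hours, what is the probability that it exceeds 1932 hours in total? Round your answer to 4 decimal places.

0.4223

By the memoryless property, P(X > 1010+922 | X > 1010) = P(X > 922).
P(X > 922) = e^(−0.86207) ≈ 0.4223.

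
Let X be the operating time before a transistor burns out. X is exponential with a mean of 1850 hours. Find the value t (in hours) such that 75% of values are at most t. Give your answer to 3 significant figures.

2560

The rate is λ = 1/1850 = 0.000540541 per hour.
Set 1 − e^(−λt) = 0.75, so t = −ln(0.25)/λ = 1.3863/0.000540541 ≈ 2564.64 hours.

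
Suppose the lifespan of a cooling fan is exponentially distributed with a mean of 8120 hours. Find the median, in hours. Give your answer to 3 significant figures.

The rate is λ = 1/8120 = 0.000123153 per hour.
Set 1 − e^(−λt) = 0.5, so t = −ln(0.5)/λ = 0.69315/0.000123153 ≈ 5628.36 hours.

5630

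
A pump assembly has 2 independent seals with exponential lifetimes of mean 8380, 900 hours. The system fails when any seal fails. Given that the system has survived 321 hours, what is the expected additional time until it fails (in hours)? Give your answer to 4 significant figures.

First-failure rate Σλ = 1/8380 + 1/900 = 0.00123044.
By memorylessness the expected residual is 1/Σλ = 812.716 hours, regardless of the 321 already elapsed.

812.7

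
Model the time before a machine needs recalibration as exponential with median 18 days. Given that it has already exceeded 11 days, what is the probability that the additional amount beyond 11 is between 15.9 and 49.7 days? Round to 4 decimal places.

0.3946

For an exponential, median = ln(2)/λ, so λ = ln 2 / 18 = 0.0385082 per day.
Memoryless: the residual past 11 is again Exp(λ).
P(15.9 < residual < 49.7) = e^(−λ·15.9) − e^(−λ·49.7) = 0.54211 − 0.14751 ≈ 0.3946.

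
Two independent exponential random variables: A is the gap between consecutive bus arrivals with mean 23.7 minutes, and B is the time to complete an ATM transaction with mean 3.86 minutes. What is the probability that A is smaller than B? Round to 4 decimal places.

λ_1 = 1/23.7 = 0.0421941, λ_2 = 1/3.86 = 0.259067.
For independent exponentials, P(A < B) = λ_1/(λ_1+λ_2) = 0.0421941/0.301261 ≈ 0.1401.

0.1401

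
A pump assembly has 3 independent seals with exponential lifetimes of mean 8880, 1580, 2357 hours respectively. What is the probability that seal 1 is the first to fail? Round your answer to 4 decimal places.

Rates: λ_i = 1/mean_i → 0.000112613, 0.000632911, 0.000424268; Σλ = 0.00116979.
P(seal 1 first) = λ_1/Σλ = 0.000112613/0.00116979 ≈ 0.0963.

0.0963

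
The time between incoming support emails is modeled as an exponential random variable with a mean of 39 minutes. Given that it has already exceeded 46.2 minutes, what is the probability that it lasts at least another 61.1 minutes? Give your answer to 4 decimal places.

The rate is λ = 1/39 = 0.025641 per minute.
By the memoryless property, P(X > 46.2+61.1 | X > 46.2) = P(X > 61.1).
P(X > 61.1) = e^(−1.5667) ≈ 0.2087.

0.2087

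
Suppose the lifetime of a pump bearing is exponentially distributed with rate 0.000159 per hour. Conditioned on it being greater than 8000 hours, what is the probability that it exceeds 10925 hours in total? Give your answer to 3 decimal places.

The exponential is memoryless, so the remaining time is again Exp(λ): the condition X > 8000 is irrelevant.
P(X > 2925) = e^(−0.46507) ≈ 0.628.

0.628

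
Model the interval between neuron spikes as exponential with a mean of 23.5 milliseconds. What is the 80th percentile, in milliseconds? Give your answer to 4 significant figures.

37.82

The rate is λ = 1/23.5 = 0.0425532 per millisecond.
Set 1 − e^(−λt) = 0.8, so t = −ln(0.2)/λ = 1.6094/0.0425532 ≈ 37.8218 milliseconds.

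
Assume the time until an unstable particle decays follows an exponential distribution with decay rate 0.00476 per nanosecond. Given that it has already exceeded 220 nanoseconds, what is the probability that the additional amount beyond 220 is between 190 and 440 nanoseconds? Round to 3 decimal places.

0.282

Memoryless: the residual past 220 is again Exp(λ).
P(190 < residual < 440) = e^(−λ·190) − e^(−λ·440) = 0.40478 − 0.12314 ≈ 0.282.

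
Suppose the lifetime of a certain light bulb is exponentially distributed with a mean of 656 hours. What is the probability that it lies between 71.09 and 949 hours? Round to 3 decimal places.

0.662

The rate is λ = 1/656 = 0.00152439 per hour.
P(71.09 < X < 949) = e^(−λ·71.09) − e^(−λ·949) = 0.89730 − 0.23536 ≈ 0.662.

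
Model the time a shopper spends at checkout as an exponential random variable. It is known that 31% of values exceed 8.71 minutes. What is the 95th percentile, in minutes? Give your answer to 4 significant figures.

22.28

e^(−λ·8.71) = 0.31 ⇒ λ = −ln(0.31)/8.71 = 0.134464.
95th percentile: 1 − e^(−λt) = 0.95, t = −ln(0.05)/λ = 22.279 minutes.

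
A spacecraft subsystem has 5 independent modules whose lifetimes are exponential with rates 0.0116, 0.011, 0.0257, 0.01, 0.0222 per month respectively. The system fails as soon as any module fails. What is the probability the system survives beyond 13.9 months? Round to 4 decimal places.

The time to first failure is exponential with rate Σλ = 0.0116 + 0.011 + 0.0257 + 0.01 + 0.0222 = 0.0805.
P(min > 13.9) = e^(−0.0805·13.9) = e^(−1.119) ≈ 0.3266.

0.3266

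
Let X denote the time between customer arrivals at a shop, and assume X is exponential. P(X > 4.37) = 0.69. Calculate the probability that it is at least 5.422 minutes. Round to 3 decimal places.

e^(−λ·4.37) = 0.69 ⇒ λ = −ln(0.69)/4.37 = 0.0849116.
P(X > 5.422) = e^(−0.0849116·5.422) = e^(−0.46039) ≈ 0.631.

0.631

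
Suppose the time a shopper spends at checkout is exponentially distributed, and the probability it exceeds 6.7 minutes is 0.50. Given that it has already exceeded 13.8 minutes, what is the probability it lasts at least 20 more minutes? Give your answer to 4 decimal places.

0.1263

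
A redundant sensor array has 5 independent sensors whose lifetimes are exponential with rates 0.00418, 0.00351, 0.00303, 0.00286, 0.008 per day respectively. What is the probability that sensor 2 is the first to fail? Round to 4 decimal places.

0.1627

The time to first failure is exponential with rate Σλ = 0.00418 + 0.00351 + 0.00303 + 0.00286 + 0.008 = 0.02158.
P(sensor 2 first) = λ_2/Σλ = 0.00351/0.02158 ≈ 0.1627.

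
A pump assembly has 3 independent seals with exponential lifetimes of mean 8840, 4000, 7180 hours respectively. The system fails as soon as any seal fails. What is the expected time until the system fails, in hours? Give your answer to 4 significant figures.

1990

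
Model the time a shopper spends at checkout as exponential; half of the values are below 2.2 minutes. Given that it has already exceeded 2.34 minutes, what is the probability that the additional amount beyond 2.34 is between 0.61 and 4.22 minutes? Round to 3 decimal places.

0.561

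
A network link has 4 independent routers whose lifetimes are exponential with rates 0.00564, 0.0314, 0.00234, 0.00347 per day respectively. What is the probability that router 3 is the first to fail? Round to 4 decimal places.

0.0546

The time to first failure is exponential with rate Σλ = 0.00564 + 0.0314 + 0.00234 + 0.00347 = 0.04285.
P(router 3 first) = λ_3/Σλ = 0.00234/0.04285 ≈ 0.0546.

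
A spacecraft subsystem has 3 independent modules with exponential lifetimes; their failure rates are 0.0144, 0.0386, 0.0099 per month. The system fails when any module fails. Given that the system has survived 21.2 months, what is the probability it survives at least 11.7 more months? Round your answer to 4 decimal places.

0.4791

Time to first failure ~ Exp(Σλ) with Σλ = 0.0629.
By memorylessness, P(T > 21.2+11.7 | T > 21.2) = P(T > 11.7) = e^(−0.0629·11.7) ≈ 0.4791.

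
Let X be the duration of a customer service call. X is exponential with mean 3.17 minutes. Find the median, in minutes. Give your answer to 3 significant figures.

The rate is λ = 1/3.17 = 0.315457 per minute.
Set 1 − e^(−λt) = 0.5, so t = −ln(0.5)/λ = 0.69315/0.315457 ≈ 2.19728 minutes.

2.20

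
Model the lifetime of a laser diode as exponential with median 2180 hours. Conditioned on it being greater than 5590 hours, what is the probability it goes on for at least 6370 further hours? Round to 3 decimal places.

0.132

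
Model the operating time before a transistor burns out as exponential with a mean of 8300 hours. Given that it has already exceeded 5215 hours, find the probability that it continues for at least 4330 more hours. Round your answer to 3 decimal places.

0.594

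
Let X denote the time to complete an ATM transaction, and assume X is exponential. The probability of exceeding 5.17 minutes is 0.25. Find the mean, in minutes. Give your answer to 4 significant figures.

e^(−λ·5.17) = 0.25 ⇒ λ = −ln(0.25)/5.17 = 0.268142.
Mean = 1/λ = 3.72937 minutes.

3.729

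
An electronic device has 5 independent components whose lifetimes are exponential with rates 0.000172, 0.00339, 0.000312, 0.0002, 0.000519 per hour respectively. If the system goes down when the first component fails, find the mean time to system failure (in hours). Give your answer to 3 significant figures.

The time to first failure is exponential with rate Σλ = 0.000172 + 0.00339 + 0.000312 + 0.0002 + 0.000519 = 0.004593.
E[min] = 1/Σλ = 1/0.004593 = 217.723 hours.

218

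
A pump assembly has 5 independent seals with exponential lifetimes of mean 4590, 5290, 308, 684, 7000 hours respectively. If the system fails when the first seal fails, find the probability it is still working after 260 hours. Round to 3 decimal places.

0.255

The first failure time is exponential with rate Σλ_i = 1/4590 + 1/5290 + 1/308 + 1/684 + 1/7000 = 0.0052585 per hour.
P(min > 260) = e^(−0.0052585·260) = e^(−1.3672) ≈ 0.255.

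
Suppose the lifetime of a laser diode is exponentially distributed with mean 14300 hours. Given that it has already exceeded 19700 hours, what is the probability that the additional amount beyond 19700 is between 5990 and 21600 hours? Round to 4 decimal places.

The rate is λ = 1/14300 = 0.0000699301 per hour.
Memoryless: the residual past 19700 is again Exp(λ).
P(5990 < residual < 21600) = e^(−λ·5990) − e^(−λ·21600) = 0.65778 − 0.22080 ≈ 0.4370.

0.4370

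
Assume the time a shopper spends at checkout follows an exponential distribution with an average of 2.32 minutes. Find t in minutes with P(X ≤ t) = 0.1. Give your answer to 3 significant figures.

0.244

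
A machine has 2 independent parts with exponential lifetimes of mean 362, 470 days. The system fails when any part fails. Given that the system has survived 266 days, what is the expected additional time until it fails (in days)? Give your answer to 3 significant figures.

First-failure rate Σλ = 1/362 + 1/470 = 0.00489009.
By memorylessness the expected residual is 1/Σλ = 204.495 days, regardless of the 266 already elapsed.

204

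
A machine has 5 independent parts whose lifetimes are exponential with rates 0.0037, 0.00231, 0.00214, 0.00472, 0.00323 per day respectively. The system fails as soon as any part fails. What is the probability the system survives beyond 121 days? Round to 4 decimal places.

0.1425

The time to first failure is exponential with rate Σλ = 0.0037 + 0.00231 + 0.00214 + 0.00472 + 0.00323 = 0.0161.
P(min > 121) = e^(−0.0161·121) = e^(−1.9481) ≈ 0.1425.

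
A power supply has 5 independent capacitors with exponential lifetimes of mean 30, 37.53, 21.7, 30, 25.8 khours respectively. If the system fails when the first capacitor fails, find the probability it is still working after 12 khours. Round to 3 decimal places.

0.118

The first failure time is exponential with rate Σλ_i = 1/30 + 1/37.53 + 1/21.7 + 1/30 + 1/25.8 = 0.178155 per khour.
P(min > 12) = e^(−0.178155·12) = e^(−2.1379) ≈ 0.118.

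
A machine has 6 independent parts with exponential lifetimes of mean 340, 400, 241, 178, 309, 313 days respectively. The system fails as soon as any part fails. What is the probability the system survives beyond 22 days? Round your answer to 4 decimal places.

The first failure time is exponential with rate Σλ_i = 1/340 + 1/400 + 1/241 + 1/178 + 1/309 + 1/313 = 0.0216397 per day.
P(min > 22) = e^(−0.0216397·22) = e^(−0.47607) ≈ 0.6212.

0.6212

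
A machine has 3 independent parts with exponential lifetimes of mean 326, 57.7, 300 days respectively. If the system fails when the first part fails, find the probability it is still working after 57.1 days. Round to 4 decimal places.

The first failure time is exponential with rate Σλ_i = 1/326 + 1/57.7 + 1/300 = 0.0237318 per day.
P(min > 57.1) = e^(−0.0237318·57.1) = e^(−1.3551) ≈ 0.2579.

0.2579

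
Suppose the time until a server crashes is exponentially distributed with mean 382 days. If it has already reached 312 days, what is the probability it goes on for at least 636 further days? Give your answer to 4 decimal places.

0.1892

The rate is λ = 1/382 = 0.0026178 per day.
The exponential is memoryless, so the remaining time is again Exp(λ): the condition X > 312 is irrelevant.
P(X > 636) = e^(−1.6649) ≈ 0.1892.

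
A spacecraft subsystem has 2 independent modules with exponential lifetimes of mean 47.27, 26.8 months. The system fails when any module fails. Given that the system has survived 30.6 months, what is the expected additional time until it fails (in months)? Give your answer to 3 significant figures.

First-failure rate Σλ = 1/47.27 + 1/26.8 = 0.0584685.
By memorylessness the expected residual is 1/Σλ = 17.1032 months, regardless of the 30.6 already elapsed.

17.1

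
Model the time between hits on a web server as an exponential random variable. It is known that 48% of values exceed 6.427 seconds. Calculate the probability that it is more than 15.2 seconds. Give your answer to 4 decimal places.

e^(−λ·6.427) = 0.48 ⇒ λ = −ln(0.48)/6.427 = 0.114201.
P(X > 15.2) = e^(−0.114201·15.2) = e^(−1.7359) ≈ 0.1762.

0.1762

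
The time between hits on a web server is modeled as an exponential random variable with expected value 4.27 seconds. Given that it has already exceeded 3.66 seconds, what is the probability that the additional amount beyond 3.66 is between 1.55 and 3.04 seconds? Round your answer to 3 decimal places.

0.205

The rate is λ = 1/4.27 = 0.234192 per second.
Memoryless: the residual past 3.66 is again Exp(λ).
P(1.55 < residual < 3.04) = e^(−λ·1.55) − e^(−λ·3.04) = 0.69559 − 0.49069 ≈ 0.205.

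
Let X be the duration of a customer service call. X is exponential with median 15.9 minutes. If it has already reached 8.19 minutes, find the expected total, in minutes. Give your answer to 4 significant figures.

31.13

For an exponential, median = ln(2)/λ, so λ = ln 2 / 15.9 = 0.0435942 per minute.
By memorylessness, E[X | X > 8.19] = 8.19 + 1/λ = 8.19 + 22.9389 = 31.1289 minutes.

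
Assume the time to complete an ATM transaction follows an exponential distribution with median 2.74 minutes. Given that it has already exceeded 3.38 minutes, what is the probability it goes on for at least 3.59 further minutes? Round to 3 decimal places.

0.403

For an exponential, median = ln(2)/λ, so λ = ln 2 / 2.74 = 0.252973 per minute.
By the memoryless property, P(X > 3.38+3.59 | X > 3.38) = P(X > 3.59).
P(X > 3.59) = e^(−0.90817) ≈ 0.403.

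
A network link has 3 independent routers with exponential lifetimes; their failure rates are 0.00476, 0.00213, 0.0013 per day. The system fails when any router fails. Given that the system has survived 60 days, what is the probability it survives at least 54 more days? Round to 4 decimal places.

Time to first failure ~ Exp(Σλ) with Σλ = 0.00819.
By memorylessness, P(T > 60+54 | T > 60) = P(T > 54) = e^(−0.00819·54) ≈ 0.6426.

0.6426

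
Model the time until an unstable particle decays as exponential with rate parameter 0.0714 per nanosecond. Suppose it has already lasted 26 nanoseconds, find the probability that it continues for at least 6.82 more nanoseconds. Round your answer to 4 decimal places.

The exponential is memoryless, so the remaining time is again Exp(λ): the condition X > 26 is irrelevant.
P(X > 6.82) = e^(−0.48695) ≈ 0.6145.

0.6145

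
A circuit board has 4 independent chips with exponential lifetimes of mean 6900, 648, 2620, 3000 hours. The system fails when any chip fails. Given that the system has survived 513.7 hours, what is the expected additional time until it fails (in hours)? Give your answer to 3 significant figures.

416

First-failure rate Σλ = 1/6900 + 1/648 + 1/2620 + 1/3000 = 0.00240315.
By memorylessness the expected residual is 1/Σλ = 416.12 hours, regardless of the 513.7 already elapsed.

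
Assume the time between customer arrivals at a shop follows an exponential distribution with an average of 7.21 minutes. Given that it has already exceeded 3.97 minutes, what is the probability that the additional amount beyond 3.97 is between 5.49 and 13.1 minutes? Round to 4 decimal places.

The rate is λ = 1/7.21 = 0.138696 per minute.
Memoryless: the residual past 3.97 is again Exp(λ).
P(5.49 < residual < 13.1) = e^(−λ·5.49) − e^(−λ·13.1) = 0.46699 − 0.16253 ≈ 0.3045.

0.3045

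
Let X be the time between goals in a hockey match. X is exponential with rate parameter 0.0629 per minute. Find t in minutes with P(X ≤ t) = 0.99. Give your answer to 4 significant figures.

Set 1 − e^(−λt) = 0.99, so t = −ln(0.01)/λ = 4.6052/0.0629 ≈ 73.2142 minutes.

73.21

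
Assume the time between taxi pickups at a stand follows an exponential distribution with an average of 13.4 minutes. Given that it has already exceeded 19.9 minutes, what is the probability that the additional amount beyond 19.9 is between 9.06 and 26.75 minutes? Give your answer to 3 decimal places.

The rate is λ = 1/13.4 = 0.0746269 per minute.
Memoryless: the residual past 19.9 is again Exp(λ).
P(9.06 < residual < 26.75) = e^(−λ·9.06) − e^(−λ·26.75) = 0.50859 − 0.13584 ≈ 0.373.

0.373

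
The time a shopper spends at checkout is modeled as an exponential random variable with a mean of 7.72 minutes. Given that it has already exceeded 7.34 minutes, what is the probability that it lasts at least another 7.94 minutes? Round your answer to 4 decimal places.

The rate is λ = 1/7.72 = 0.129534 per minute.
The exponential is memoryless, so the remaining time is again Exp(λ): the condition X > 7.34 is irrelevant.
P(X > 7.94) = e^(−1.0285) ≈ 0.3575.

0.3575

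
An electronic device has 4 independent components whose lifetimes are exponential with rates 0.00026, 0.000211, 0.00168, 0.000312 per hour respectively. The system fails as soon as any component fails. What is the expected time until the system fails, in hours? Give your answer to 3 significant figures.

The time to first failure is exponential with rate Σλ = 0.00026 + 0.000211 + 0.00168 + 0.000312 = 0.002463.
E[min] = 1/Σλ = 1/0.002463 = 406.009 hours.

406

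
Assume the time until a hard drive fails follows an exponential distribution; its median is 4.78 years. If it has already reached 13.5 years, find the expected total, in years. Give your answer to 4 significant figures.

For an exponential, median = ln(2)/λ, so λ = ln 2 / 4.78 = 0.14501 per year.
By memorylessness, E[X | X > 13.5] = 13.5 + 1/λ = 13.5 + 6.89608 = 20.3961 years.

20.40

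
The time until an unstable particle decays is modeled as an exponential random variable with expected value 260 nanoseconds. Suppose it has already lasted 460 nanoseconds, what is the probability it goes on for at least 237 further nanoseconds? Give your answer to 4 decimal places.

The rate is λ = 1/260 = 0.00384615 per nanosecond.
P(X > s+t | X > s) = e^(−λ(s+t))/e^(−λs) = e^(−λt), independent of s = 460.
P(X > 237) = e^(−0.91154) ≈ 0.4019.

0.4019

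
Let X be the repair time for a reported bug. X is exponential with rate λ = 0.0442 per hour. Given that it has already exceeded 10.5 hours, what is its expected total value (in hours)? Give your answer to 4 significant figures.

By memorylessness, E[X | X > 10.5] = 10.5 + 1/λ = 10.5 + 22.6244 = 33.1244 hours.

33.12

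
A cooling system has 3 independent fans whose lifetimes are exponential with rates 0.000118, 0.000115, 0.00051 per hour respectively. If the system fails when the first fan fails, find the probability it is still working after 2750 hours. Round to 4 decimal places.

0.1296

The time to first failure is exponential with rate Σλ = 0.000118 + 0.000115 + 0.00051 = 0.000743.
P(min > 2750) = e^(−0.000743·2750) = e^(−2.0433) ≈ 0.1296.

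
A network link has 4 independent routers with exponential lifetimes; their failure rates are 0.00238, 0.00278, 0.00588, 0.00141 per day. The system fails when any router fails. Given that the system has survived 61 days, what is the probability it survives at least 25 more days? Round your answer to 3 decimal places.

Time to first failure ~ Exp(Σλ) with Σλ = 0.01245.
By memorylessness, P(T > 61+25 | T > 61) = P(T > 25) = e^(−0.01245·25) ≈ 0.733.

0.733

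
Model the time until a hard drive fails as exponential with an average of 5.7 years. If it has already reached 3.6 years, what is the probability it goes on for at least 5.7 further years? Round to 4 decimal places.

0.3679

The rate is λ = 1/5.7 = 0.175439 per year.
By the memoryless property, P(X > 3.6+5.7 | X > 3.6) = P(X > 5.7).
P(X > 5.7) = e^(−1) ≈ 0.3679.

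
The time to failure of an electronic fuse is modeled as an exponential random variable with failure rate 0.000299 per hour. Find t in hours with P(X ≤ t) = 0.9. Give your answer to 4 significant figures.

Set 1 − e^(−λt) = 0.9, so t = −ln(0.1)/λ = 2.3026/0.000299 ≈ 7700.95 hours.

7701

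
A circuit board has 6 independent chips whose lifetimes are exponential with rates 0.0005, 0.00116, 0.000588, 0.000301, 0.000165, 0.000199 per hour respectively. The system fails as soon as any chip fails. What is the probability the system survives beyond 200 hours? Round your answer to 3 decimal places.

0.558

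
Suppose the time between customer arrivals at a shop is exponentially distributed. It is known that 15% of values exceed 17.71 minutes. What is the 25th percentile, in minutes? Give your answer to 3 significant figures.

e^(−λ·17.71) = 0.15 ⇒ λ = −ln(0.15)/17.71 = 0.107121.
25th percentile: 1 − e^(−λt) = 0.25, t = −ln(0.75)/λ = 2.68557 minutes.

2.69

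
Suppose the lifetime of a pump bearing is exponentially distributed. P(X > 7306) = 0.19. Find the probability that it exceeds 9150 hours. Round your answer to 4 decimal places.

0.1249

e^(−λ·7306) = 0.19 ⇒ λ = −ln(0.19)/7306 = 0.000227311.
P(X > 9150) = e^(−0.000227311·9150) = e^(−2.0799) ≈ 0.1249.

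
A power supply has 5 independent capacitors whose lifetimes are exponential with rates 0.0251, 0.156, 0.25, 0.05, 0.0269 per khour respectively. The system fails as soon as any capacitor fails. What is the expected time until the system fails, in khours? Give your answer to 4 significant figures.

The time to first failure is exponential with rate Σλ = 0.0251 + 0.156 + 0.25 + 0.05 + 0.0269 = 0.508.
E[min] = 1/Σλ = 1/0.508 = 1.9685 khours.

1.969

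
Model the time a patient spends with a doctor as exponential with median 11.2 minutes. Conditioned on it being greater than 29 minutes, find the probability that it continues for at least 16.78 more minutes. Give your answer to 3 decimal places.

0.354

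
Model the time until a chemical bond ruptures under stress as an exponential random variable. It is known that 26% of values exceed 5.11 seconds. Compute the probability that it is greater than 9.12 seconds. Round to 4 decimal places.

e^(−λ·5.11) = 0.26 ⇒ λ = −ln(0.26)/5.11 = 0.263615.
P(X > 9.12) = e^(−0.263615·9.12) = e^(−2.4042) ≈ 0.0903.

0.0903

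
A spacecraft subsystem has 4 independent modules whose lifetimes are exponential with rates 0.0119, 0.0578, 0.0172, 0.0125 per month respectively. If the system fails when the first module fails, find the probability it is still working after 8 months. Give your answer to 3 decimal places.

0.451

The time to first failure is exponential with rate Σλ = 0.0119 + 0.0578 + 0.0172 + 0.0125 = 0.0994.
P(min > 8) = e^(−0.0994·8) = e^(−0.7952) ≈ 0.451.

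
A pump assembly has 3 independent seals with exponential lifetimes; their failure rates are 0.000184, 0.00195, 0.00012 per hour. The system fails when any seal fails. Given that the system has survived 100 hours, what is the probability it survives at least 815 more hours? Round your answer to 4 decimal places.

0.1593

Time to first failure ~ Exp(Σλ) with Σλ = 0.002254.
By memorylessness, P(T > 100+815 | T > 100) = P(T > 815) = e^(−0.002254·815) ≈ 0.1593.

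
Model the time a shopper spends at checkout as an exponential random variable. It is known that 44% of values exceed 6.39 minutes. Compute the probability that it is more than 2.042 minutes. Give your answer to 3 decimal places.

0.769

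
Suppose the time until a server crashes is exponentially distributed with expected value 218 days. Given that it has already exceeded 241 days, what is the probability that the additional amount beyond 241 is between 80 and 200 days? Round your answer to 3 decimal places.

0.293

The rate is λ = 1/218 = 0.00458716 per day.
Memoryless: the residual past 241 is again Exp(λ).
P(80 < residual < 200) = e^(−λ·80) − e^(−λ·200) = 0.69283 − 0.39954 ≈ 0.293.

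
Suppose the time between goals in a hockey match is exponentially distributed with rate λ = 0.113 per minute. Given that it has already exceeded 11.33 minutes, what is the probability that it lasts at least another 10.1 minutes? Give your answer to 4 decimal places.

By the memoryless property, P(X > 11.33+10.1 | X > 11.33) = P(X > 10.1).
P(X > 10.1) = e^(−1.1413) ≈ 0.3194.

0.3194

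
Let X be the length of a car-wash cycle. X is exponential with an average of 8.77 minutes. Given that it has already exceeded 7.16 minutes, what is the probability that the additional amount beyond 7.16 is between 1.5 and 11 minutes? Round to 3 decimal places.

The rate is λ = 1/8.77 = 0.114025 per minute.
Memoryless: the residual past 7.16 is again Exp(λ).
P(1.5 < residual < 11) = e^(−λ·1.5) − e^(−λ·11) = 0.84279 − 0.28528 ≈ 0.558.

0.558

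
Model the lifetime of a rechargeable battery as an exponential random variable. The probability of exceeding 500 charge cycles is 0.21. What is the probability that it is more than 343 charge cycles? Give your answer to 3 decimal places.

e^(−λ·500) = 0.21 ⇒ λ = −ln(0.21)/500 = 0.0031213.
P(X > 343) = e^(−0.0031213·343) = e^(−1.0706) ≈ 0.343.

0.343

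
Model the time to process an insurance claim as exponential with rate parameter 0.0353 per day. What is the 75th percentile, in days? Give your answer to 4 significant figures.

39.27

Set 1 − e^(−λt) = 0.75, so t = −ln(0.25)/λ = 1.3863/0.0353 ≈ 39.2718 days.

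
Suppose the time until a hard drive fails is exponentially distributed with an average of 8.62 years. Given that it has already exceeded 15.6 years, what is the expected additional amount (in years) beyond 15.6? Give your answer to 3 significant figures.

The rate is λ = 1/8.62 = 0.116009 per year.
By memorylessness, the remaining amount past any threshold is again Exp(λ) with mean 1/λ = 8.62 years.

8.62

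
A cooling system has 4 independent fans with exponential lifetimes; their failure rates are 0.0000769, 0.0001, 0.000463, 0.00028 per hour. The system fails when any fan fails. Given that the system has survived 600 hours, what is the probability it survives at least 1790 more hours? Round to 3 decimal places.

Time to first failure ~ Exp(Σλ) with Σλ = 0.0009199.
By memorylessness, P(T > 600+1790 | T > 600) = P(T > 1790) = e^(−0.0009199·1790) ≈ 0.193.

0.193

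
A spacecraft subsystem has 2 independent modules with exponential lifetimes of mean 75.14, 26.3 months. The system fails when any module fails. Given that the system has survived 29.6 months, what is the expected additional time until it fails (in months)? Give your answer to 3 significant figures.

19.5

First-failure rate Σλ = 1/75.14 + 1/26.3 = 0.0513313.
By memorylessness the expected residual is 1/Σλ = 19.4813 months, regardless of the 29.6 already elapsed.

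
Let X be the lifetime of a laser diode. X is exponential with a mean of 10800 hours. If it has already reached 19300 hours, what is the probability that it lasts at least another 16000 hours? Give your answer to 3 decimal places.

0.227

The rate is λ = 1/10800 = 0.0000925926 per hour.
By the memoryless property, P(X > 19300+16000 | X > 19300) = P(X > 16000).
P(X > 16000) = e^(−1.4815) ≈ 0.227.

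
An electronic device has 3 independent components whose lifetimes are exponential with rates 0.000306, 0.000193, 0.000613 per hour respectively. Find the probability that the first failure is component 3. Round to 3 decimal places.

0.551

The time to first failure is exponential with rate Σλ = 0.000306 + 0.000193 + 0.000613 = 0.001112.
P(component 3 first) = λ_3/Σλ = 0.000613/0.001112 ≈ 0.551.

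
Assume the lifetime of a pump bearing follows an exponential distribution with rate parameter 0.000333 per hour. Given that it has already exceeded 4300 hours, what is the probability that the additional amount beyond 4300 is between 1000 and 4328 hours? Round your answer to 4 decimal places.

Memoryless: the residual past 4300 is again Exp(λ).
P(1000 < residual < 4328) = e^(−λ·1000) − e^(−λ·4328) = 0.71677 − 0.23664 ≈ 0.4801.

0.4801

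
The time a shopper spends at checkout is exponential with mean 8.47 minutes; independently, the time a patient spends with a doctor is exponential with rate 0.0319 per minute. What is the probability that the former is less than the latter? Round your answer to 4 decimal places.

λ_1 = 1/8.47 = 0.118064, λ_2 = 0.0319.
For independent exponentials, P(the former < the latter) = λ_1/(λ_1+λ_2) = 0.118064/0.149964 ≈ 0.7873.

0.7873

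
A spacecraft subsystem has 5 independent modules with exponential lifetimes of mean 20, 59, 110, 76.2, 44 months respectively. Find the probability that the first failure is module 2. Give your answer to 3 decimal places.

0.151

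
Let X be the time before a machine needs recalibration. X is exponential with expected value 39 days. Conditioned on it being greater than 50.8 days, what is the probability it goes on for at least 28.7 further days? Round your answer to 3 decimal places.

0.479

The rate is λ = 1/39 = 0.025641 per day.
P(X > s+t | X > s) = e^(−λ(s+t))/e^(−λs) = e^(−λt), independent of s = 50.8.
P(X > 28.7) = e^(−0.7359) ≈ 0.479.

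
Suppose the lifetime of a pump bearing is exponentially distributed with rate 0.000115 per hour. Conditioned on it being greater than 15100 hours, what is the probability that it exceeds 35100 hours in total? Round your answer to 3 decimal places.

0.100

P(X > s+t | X > s) = e^(−λ(s+t))/e^(−λs) = e^(−λt), independent of s = 15100.
P(X > 20000) = e^(−2.3) ≈ 0.100.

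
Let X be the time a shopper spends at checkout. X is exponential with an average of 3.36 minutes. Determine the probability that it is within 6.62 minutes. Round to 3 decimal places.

The rate is λ = 1/3.36 = 0.297619 per minute.
P(X ≤ 6.62) = 1 − e^(−λ·6.62) = 1 − e^(−1.9702) ≈ 0.861.

0.861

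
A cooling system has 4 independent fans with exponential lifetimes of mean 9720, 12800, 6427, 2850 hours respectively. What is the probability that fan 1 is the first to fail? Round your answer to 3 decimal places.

0.150

Rates: λ_i = 1/mean_i → 0.000102881, 0.000078125, 0.000155594, 0.000350877; Σλ = 0.000687476.
P(fan 1 first) = λ_1/Σλ = 0.000102881/0.000687476 ≈ 0.150.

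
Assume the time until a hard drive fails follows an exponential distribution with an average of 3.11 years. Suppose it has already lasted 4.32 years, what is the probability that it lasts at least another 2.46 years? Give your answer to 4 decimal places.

0.4534

The rate is λ = 1/3.11 = 0.321543 per year.
P(X > s+t | X > s) = e^(−λ(s+t))/e^(−λs) = e^(−λt), independent of s = 4.32.
P(X > 2.46) = e^(−0.791) ≈ 0.4534.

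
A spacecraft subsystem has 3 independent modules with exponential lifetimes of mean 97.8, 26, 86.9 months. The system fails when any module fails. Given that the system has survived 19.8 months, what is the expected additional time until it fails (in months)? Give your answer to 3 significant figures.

First-failure rate Σλ = 1/97.8 + 1/26 + 1/86.9 = 0.060194.
By memorylessness the expected residual is 1/Σλ = 16.613 months, regardless of the 19.8 already elapsed.

16.6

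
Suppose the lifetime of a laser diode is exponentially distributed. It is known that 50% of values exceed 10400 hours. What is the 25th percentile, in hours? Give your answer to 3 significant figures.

4320

e^(−λ·10400) = 0.50 ⇒ λ = −ln(0.50)/10400 = 0.0000666488.
25th percentile: 1 − e^(−λt) = 0.25, t = −ln(0.75)/λ = 4316.39 hours.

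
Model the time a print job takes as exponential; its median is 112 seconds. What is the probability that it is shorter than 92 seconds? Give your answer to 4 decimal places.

For an exponential, median = ln(2)/λ, so λ = ln 2 / 112 = 0.00618881 per second.
P(X ≤ 92) = 1 − e^(−λ·92) = 1 − e^(−0.56937) ≈ 0.4341.

0.4341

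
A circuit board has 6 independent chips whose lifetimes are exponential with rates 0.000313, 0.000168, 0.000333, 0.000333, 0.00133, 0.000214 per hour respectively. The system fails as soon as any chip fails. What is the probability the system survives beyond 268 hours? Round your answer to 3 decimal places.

The time to first failure is exponential with rate Σλ = 0.000313 + 0.000168 + 0.000333 + 0.000333 + 0.00133 + 0.000214 = 0.002691.
P(min > 268) = e^(−0.002691·268) = e^(−0.72119) ≈ 0.486.

0.486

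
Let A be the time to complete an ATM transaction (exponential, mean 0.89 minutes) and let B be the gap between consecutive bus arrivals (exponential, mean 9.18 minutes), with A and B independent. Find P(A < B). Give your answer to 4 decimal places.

0.9116

λ_1 = 1/0.89 = 1.1236, λ_2 = 1/9.18 = 0.108932.
For independent exponentials, P(A < B) = λ_1/(λ_1+λ_2) = 1.1236/1.23253 ≈ 0.9116.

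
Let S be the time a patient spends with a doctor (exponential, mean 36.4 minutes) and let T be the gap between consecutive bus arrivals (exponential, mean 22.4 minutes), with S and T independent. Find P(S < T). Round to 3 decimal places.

λ_1 = 1/36.4 = 0.0274725, λ_2 = 1/22.4 = 0.0446429.
For independent exponentials, P(S < T) = λ_1/(λ_1+λ_2) = 0.0274725/0.0721154 ≈ 0.381.

0.381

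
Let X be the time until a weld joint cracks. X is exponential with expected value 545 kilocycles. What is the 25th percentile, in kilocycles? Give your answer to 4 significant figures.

The rate is λ = 1/545 = 0.00183486 per kilocycle.
Set 1 − e^(−λt) = 0.25, so t = −ln(0.75)/λ = 0.28768/0.00183486 ≈ 156.787 kilocycles.

156.8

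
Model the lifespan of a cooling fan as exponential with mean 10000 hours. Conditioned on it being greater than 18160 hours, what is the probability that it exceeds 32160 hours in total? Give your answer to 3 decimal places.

0.247

The rate is λ = 1/10000 = 0.0001 per hour.
By the memoryless property, P(X > 18160+14000 | X > 18160) = P(X > 14000).
P(X > 14000) = e^(−1.4) ≈ 0.247.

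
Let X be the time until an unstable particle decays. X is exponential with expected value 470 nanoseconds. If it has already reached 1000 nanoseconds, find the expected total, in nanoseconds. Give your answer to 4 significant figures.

The rate is λ = 1/470 = 0.00212766 per nanosecond.
By memorylessness, E[X | X > 1000] = 1000 + 1/λ = 1000 + 470 = 1470 nanoseconds.

1470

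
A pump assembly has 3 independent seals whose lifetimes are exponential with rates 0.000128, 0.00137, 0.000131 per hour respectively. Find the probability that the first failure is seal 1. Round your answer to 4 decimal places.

The time to first failure is exponential with rate Σλ = 0.000128 + 0.00137 + 0.000131 = 0.001629.
P(seal 1 first) = λ_1/Σλ = 0.000128/0.001629 ≈ 0.0786.

0.0786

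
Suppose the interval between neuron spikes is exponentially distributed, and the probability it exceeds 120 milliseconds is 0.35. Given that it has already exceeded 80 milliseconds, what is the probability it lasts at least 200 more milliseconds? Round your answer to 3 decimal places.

0.174

From e^(−λ·120) = 0.35, λ = −ln(0.35)/120 = 0.00874852.
Memoryless: P(X > 80+200 | X > 80) = P(X > 200) = e^(−0.00874852·200) ≈ 0.174.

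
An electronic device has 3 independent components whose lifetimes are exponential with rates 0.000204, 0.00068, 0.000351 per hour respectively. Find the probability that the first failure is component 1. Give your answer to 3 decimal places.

0.165

The time to first failure is exponential with rate Σλ = 0.000204 + 0.00068 + 0.000351 = 0.001235.
P(component 1 first) = λ_1/Σλ = 0.000204/0.001235 ≈ 0.165.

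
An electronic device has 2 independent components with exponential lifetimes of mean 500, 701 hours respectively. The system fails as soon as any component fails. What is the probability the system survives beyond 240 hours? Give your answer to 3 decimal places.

The first failure time is exponential with rate Σλ_i = 1/500 + 1/701 = 0.00342653 per hour.
P(min > 240) = e^(−0.00342653·240) = e^(−0.82237) ≈ 0.439.

0.439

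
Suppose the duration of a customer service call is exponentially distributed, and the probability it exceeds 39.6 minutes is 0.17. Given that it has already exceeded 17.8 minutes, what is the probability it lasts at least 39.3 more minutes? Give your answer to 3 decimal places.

From e^(−λ·39.6) = 0.17, λ = −ln(0.17)/39.6 = 0.0447464.
Memoryless: P(X > 17.8+39.3 | X > 17.8) = P(X > 39.3) = e^(−0.0447464·39.3) ≈ 0.172.

0.172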